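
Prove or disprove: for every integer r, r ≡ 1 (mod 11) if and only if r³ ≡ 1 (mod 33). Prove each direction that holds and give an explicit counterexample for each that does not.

Only the reverse direction holds.

(⟸) The residues r modulo 33 with r³ ≡ 1 (mod 33) are exactly {1}, and each is ≡ 1 (mod 11).

(⟹) This fails: take r = 12. Then 12 ≡ 1 (mod 11), but 12³ = 1728 ≡ 12 (mod 33), not 1.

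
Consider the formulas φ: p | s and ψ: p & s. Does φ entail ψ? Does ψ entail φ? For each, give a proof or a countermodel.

Only the reverse direction holds.

(→) This fails. Under s = T, p = F, the left side is true but the right side is false.

(←) Assume the antecedent. If s is true, p | s reduces to true regardless of the other variables. If s is false, the antecedent cannot hold. Either way p | s holds.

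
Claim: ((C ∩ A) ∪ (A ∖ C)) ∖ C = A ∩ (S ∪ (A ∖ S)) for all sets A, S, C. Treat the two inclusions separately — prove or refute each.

(⊆) holds; (⊇) fails.

(⊆) Let x ∈ ((C ∩ A) ∪ (A ∖ C)) ∖ C. Then either x ∈ A and x ∉ S, C; or x ∈ A ∩ S and x ∉ C. In each case x ∈ A ∩ (S ∪ (A ∖ S)), so ((C ∩ A) ∪ (A ∖ C)) ∖ C ⊆ A ∩ (S ∪ (A ∖ S)).

(⊇) This inclusion fails. Take A = {1}, S = ∅, C = {1}; then 1 ∈ A ∩ (S ∪ (A ∖ S)) but 1 ∉ ((C ∩ A) ∪ (A ∖ C)) ∖ C.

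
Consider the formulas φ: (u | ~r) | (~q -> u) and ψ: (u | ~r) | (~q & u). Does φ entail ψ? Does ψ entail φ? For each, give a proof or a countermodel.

(⟹) This fails. Under q = T, u = F, r = T, the left side is true but the right side is false.

(⟸) Assume the antecedent. If u is true, (u | ~r) | (~q -> u) reduces to true regardless of the other variables. If u is false, the antecedent forces (q = F, u = F, r = F) or (q = T, u = F, r = F), and (u | ~r) | (~q -> u) holds there. Either way (u | ~r) | (~q -> u) holds.

Not equivalent: only (⇐) holds.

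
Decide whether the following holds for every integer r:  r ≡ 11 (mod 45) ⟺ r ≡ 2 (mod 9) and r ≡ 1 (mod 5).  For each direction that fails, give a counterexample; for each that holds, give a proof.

(→) Suppose r ≡ 11 (mod 45); write r = 45j + 11. Since 9 ∣ 45, reducing mod 9 gives r ≡ 11 ≡ 2 (mod 9); since 5 ∣ 45, reducing mod 5 gives r ≡ 11 ≡ 1 (mod 5).

(←) Conversely, if r ≡ 2 (mod 9) and r ≡ 1 (mod 5), then by the Chinese remainder theorem r ≡ 11 (mod 45). This is exactly r ≡ 11 (mod 45).

The biconditional holds.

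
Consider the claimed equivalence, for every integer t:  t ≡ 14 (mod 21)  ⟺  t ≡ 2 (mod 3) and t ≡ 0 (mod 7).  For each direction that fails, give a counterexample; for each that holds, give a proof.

Both directions hold; the statement is true.

Forward direction. Suppose t ≡ 14 (mod 21); write t = 21j + 14. Since 3 ∣ 21, reducing mod 3 gives t ≡ 14 ≡ 2 (mod 3); since 7 ∣ 21, reducing mod 7 gives t ≡ 14 ≡ 0 (mod 7).

Converse. If t ≡ 2 (mod 3) and t ≡ 0 (mod 7), then by the Chinese remainder theorem t ≡ 14 (mod 21). This is exactly t ≡ 14 (mod 21).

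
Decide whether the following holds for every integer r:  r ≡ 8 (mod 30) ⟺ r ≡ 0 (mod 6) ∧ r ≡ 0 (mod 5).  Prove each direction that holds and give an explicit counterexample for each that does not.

Forward direction. This fails: r = 8 gives 8 ≡ 8 (mod 30) but 8 ≡ 2 (mod 6), so the conjunction on the right does not hold.

Converse. This fails: r = 0 satisfies both congruences on the right (0 ≡ 0 mod 6 and 0 ≡ 0 mod 5) yet 0 ≡ 0 (mod 30), not 8.

Neither direction holds.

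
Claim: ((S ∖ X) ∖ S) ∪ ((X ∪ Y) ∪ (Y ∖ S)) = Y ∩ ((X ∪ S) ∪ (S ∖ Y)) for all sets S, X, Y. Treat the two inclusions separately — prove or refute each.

The sets are not equal: only the reverse inclusion holds.

Forward inclusion. This inclusion fails. Take S = ∅, X = {1}, Y = ∅; then 1 ∈ ((S ∖ X) ∖ S) ∪ ((X ∪ Y) ∪ (Y ∖ S)) but 1 ∉ Y ∩ ((X ∪ S) ∪ (S ∖ Y)).

Reverse inclusion. Let x ∈ Y ∩ ((X ∪ S) ∪ (S ∖ Y)). Then either x ∈ S ∩ Y and x ∉ X; or x ∈ X ∩ Y and x ∉ S; or x ∈ S ∩ X ∩ Y. In each case x ∈ ((S ∖ X) ∖ S) ∪ ((X ∪ Y) ∪ (Y ∖ S)), so Y ∩ ((X ∪ S) ∪ (S ∖ Y)) ⊆ ((S ∖ X) ∖ S) ∪ ((X ∪ Y) ∪ (Y ∖ S)).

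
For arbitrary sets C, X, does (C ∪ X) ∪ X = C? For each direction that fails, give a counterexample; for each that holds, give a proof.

Only the reverse inclusion holds.

Forward inclusion. This inclusion fails. Take C = ∅, X = {1}; then 1 ∈ (C ∪ X) ∪ X but 1 ∉ C.

Reverse inclusion. Let x ∈ C. Then either x ∈ C and x ∉ X; or x ∈ C ∩ X. In each case x ∈ (C ∪ X) ∪ X, so C ⊆ (C ∪ X) ∪ X.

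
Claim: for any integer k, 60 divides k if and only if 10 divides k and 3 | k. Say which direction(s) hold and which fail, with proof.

Only the forward direction holds.

[⇐] This fails: take k = 30. Both 10 ∣ 30 and 3 ∣ 30, yet 30 is not a multiple of 60 (since 30 = 0·60 + 30), so 60 ∤ 30.

[⇒] If 60 ∣ k, write k = 60q. Since 60 = 6·10, k = 10·(6q), so 10 ∣ k; and since 60 = 20·3, k = 3·(20q), so 3 ∣ k.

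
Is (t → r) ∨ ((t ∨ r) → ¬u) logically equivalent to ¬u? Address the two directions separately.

The forward direction fails; the converse holds.

(⟹) This fails. Under t = F, u = T, r = F, the left side is true but the right side is false.

(⟸) Assume the antecedent. If t is true, the antecedent forces (t = T, u = F, r = F) or (t = T, u = F, r = T), and (t → r) ∨ ((t ∨ r) → ¬u) holds there. If t is false, (t → r) ∨ ((t ∨ r) → ¬u) reduces to true regardless of the other variables. Either way (t → r) ∨ ((t ∨ r) → ¬u) holds.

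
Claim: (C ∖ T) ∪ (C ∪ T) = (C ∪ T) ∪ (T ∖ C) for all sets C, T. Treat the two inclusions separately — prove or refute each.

(⟹) Let x ∈ (C ∖ T) ∪ (C ∪ T). Then either x ∈ C and x ∉ T; or x ∈ T and x ∉ C; or x ∈ C ∩ T. In each case x ∈ (C ∪ T) ∪ (T ∖ C), so (C ∖ T) ∪ (C ∪ T) ⊆ (C ∪ T) ∪ (T ∖ C).

(⟸) Let x ∈ (C ∪ T) ∪ (T ∖ C). Then either x ∈ C and x ∉ T; or x ∈ T and x ∉ C; or x ∈ C ∩ T. In each case x ∈ (C ∖ T) ∪ (C ∪ T), so (C ∪ T) ∪ (T ∖ C) ⊆ (C ∖ T) ∪ (C ∪ T).

Both inclusions hold; the sets are equal.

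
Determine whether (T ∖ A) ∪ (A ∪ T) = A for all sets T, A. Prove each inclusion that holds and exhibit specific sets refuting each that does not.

(⟹) This inclusion fails. Take T = {1}, A = ∅; then 1 ∈ (T ∖ A) ∪ (A ∪ T) but 1 ∉ A.

(⟸) Let x ∈ A. Then either x ∈ A and x ∉ T; or x ∈ T ∩ A. In each case x ∈ (T ∖ A) ∪ (A ∪ T), so A ⊆ (T ∖ A) ∪ (A ∪ T).

(⊆) fails; (⊇) holds.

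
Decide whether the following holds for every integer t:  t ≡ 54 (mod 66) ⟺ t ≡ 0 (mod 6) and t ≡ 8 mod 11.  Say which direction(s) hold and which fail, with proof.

Forward direction. This fails: t = 54 gives 54 ≡ 54 (mod 66) but 54 ≡ 10 (mod 11), so the conjunction on the right does not hold.

Converse. This fails: t = 30 satisfies both congruences on the right (30 ≡ 0 mod 6 and 30 ≡ 8 mod 11) yet 30 ≡ 30 (mod 66), not 54.

Neither implication holds.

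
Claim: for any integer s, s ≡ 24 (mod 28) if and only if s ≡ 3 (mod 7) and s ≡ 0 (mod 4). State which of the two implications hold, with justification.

[⇐] If s ≡ 3 (mod 7) and s ≡ 0 (mod 4), then by the Chinese remainder theorem s ≡ 24 (mod 28). This is exactly s ≡ 24 (mod 28).

[⇒] Suppose s ≡ 24 (mod 28); write s = 28j + 24. Since 7 ∣ 28, reducing mod 7 gives s ≡ 24 ≡ 3 (mod 7); since 4 ∣ 28, reducing mod 4 gives s ≡ 24 ≡ 0 (mod 4).

Equivalent; both directions hold.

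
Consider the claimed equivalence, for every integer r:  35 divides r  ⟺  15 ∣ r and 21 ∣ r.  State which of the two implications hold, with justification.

(⇒) fails; (⇐) holds.

[⇒] This fails: take r = 35. Certainly 35 ∣ 35, but 15 ∤ 35.

[⇐] Suppose 15 ∣ r and 21 ∣ r. Any common multiple of 15 and 21 is a multiple of their lcm; here lcm(15, 21) = 15·21/gcd(15, 21) = 315/3 = 105, so 105 ∣ r. Since 35 ∣ 105, it follows that 35 ∣ r.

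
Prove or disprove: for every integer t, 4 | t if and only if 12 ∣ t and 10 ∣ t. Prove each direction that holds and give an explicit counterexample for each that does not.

[⇒] This fails: take t = 4. Certainly 4 ∣ 4, but 12 ∤ 4.

[⇐] Suppose 12 ∣ t and 10 ∣ t. Any common multiple of 12 and 10 is a multiple of their lcm; here lcm(12, 10) = 12·10/gcd(12, 10) = 120/2 = 60, so 60 ∣ t. Since 4 ∣ 60, it follows that 4 ∣ t.

Only the reverse direction holds.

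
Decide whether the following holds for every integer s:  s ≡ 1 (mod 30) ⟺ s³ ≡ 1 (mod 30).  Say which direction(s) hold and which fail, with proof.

Equivalent; both directions hold.

(⇒) Suppose s ≡ 1 (mod 30). Write s = 30j + 1. Then (30j + 1)³ = 27000j³ + 2700j² + 90j + 1 = 30(900j³ + 90j² + 3j) + 1, so s³ ≡ 1 (mod 30).

(⇐) Conversely, suppose s³ ≡ 1 (mod 30). The only residue r in {0, …, 29} with r³ ≡ 1 (mod 30) is r = 1, so s ≡ 1 (mod 30).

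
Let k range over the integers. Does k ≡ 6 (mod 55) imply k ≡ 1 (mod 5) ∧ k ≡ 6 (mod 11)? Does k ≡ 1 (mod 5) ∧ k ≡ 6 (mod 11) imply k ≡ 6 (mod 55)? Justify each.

(⟹) Suppose k ≡ 6 (mod 55); write k = 55j + 6. Since 5 ∣ 55, reducing mod 5 gives k ≡ 6 ≡ 1 (mod 5); since 11 ∣ 55, reducing mod 11 gives k ≡ 6 (mod 11).

(⟸) Conversely, if k ≡ 1 (mod 5) and k ≡ 6 (mod 11), then by the Chinese remainder theorem k ≡ 6 (mod 55). This is exactly k ≡ 6 (mod 55).

Both implications hold.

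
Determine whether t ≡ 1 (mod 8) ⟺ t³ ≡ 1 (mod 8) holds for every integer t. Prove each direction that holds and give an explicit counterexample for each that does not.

Both directions hold.

(⟹) Suppose t ≡ 1 (mod 8). Write t = 8j + 1. Then (8j + 1)³ = 512j³ + 192j² + 24j + 1 = 8(64j³ + 24j² + 3j) + 1, so t³ ≡ 1 (mod 8).

(⟸) Conversely, suppose t³ ≡ 1 (mod 8). The only residue r in {0, …, 7} with r³ ≡ 1 (mod 8) is r = 1, so t ≡ 1 (mod 8).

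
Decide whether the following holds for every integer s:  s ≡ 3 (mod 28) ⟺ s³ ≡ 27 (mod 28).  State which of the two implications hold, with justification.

Forward direction. Suppose s ≡ 3 (mod 28). Write s = 28j + 3. Then (28j + 3)³ = 21952j³ + 7056j² + 756j + 27 = 28(784j³ + 252j² + 27j) + 27, so s³ ≡ 27 (mod 28).

Converse. This fails: take s = 19. Then 19³ = 6859 ≡ 27 (mod 28), yet 19 ≡ 19 (mod 28), not 3.

(⇒) holds; (⇐) fails.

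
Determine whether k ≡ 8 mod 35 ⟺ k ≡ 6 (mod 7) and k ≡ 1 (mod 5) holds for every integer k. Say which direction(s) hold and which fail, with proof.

(⟹) This fails: k = 8 gives 8 ≡ 8 (mod 35) but 8 ≡ 1 (mod 7), so the conjunction on the right does not hold.

(⟸) This fails: k = 6 satisfies both congruences on the right (6 ≡ 6 mod 7 and 6 ≡ 1 mod 5) yet 6 ≡ 6 (mod 35), not 8.

Neither implication holds.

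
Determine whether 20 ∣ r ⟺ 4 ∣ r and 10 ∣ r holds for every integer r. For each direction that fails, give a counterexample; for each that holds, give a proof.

(⇒) If 20 ∣ r, write r = 20q. Since 20 = 5·4, r = 4·(5q), so 4 ∣ r; and since 20 = 2·10, r = 10·(2q), so 10 ∣ r.

(⇐) Suppose 4 ∣ r and 10 ∣ r. Any common multiple of 4 and 10 is a multiple of their lcm; here lcm(4, 10) = 4·10/gcd(4, 10) = 40/2 = 20, so 20 ∣ r.

Both directions hold.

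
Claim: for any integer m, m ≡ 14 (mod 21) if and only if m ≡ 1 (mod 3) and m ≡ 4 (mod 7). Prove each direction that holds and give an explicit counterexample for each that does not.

Both directions fail.

(⟹) This fails: m = 14 gives 14 ≡ 14 (mod 21) but 14 ≡ 2 (mod 3), so the conjunction on the right does not hold.

(⟸) This fails: m = 4 satisfies both congruences on the right (4 ≡ 1 mod 3 and 4 ≡ 4 mod 7) yet 4 ≡ 4 (mod 21), not 14.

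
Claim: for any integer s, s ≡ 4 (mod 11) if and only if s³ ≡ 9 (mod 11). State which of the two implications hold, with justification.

(⇒) Suppose s ≡ 4 (mod 11). Write s = 11j + 4. Then (11j + 4)³ = 1331j³ + 1452j² + 528j + 64 = 11(121j³ + 132j² + 48j + 5) + 9, so s³ ≡ 9 (mod 11).

(⇐) Conversely, suppose s³ ≡ 9 (mod 11). The only residue r in {0, …, 10} with r³ ≡ 9 (mod 11) is r = 4, so s ≡ 4 (mod 11).

Both implications hold.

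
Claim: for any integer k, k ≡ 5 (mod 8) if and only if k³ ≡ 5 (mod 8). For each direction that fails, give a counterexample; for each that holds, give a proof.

The biconditional holds.

(⟹) Suppose k ≡ 5 (mod 8). Write k = 8j + 5. Then (8j + 5)³ = 512j³ + 960j² + 600j + 125 = 8(64j³ + 120j² + 75j + 15) + 5, so k³ ≡ 5 (mod 8).

(⟸) Conversely, suppose k³ ≡ 5 (mod 8). The only residue r in {0, …, 7} with r³ ≡ 5 (mod 8) is r = 5, so k ≡ 5 (mod 8).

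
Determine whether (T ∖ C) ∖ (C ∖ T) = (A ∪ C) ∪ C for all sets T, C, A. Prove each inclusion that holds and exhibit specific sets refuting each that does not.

(⊆) This inclusion fails. Take T = {1}, C = ∅, A = ∅; then 1 ∈ (T ∖ C) ∖ (C ∖ T) but 1 ∉ (A ∪ C) ∪ C.

(⊇) This inclusion fails. Take T = ∅, C = {1}, A = ∅; then 1 ∈ (A ∪ C) ∪ C but 1 ∉ (T ∖ C) ∖ (C ∖ T).

Both inclusions fail.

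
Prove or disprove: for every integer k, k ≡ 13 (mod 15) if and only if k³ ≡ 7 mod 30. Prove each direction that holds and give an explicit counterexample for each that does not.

Only the reverse direction holds.

(→) This fails: take k = 28. Then 28 ≡ 13 (mod 15), but 28³ = 21952 ≡ 22 (mod 30), not 7.

(←) Conversely, the residues r modulo 30 with r³ ≡ 7 (mod 30) are exactly {13}, and each is ≡ 13 (mod 15).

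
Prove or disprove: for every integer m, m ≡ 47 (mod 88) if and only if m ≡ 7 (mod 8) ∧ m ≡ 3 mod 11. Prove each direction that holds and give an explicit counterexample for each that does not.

[⇒] Suppose m ≡ 47 (mod 88); write m = 88j + 47. Since 8 ∣ 88, reducing mod 8 gives m ≡ 47 ≡ 7 (mod 8); since 11 ∣ 88, reducing mod 11 gives m ≡ 47 ≡ 3 (mod 11).

[⇐] Conversely, if m ≡ 7 (mod 8) and m ≡ 3 (mod 11), then by the Chinese remainder theorem m ≡ 47 (mod 88). This is exactly m ≡ 47 (mod 88).

Both implications hold.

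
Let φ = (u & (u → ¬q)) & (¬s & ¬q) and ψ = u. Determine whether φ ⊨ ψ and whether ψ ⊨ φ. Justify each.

[⇒] Assume the antecedent. If u is true, u reduces to true regardless of the other variables. If u is false, the antecedent cannot hold. Either way u holds.

[⇐] This fails. Under u = T, s = T, q = F, the left side is false but the right side is true.

Not equivalent: only (⇒) holds.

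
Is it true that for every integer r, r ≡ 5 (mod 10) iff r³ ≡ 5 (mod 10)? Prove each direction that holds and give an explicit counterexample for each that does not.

Equivalent; both directions hold.

(⟹) Suppose r ≡ 5 (mod 10). Write r = 10j + 5. Then (10j + 5)³ = 1000j³ + 1500j² + 750j + 125 = 10(100j³ + 150j² + 75j + 12) + 5, so r³ ≡ 5 (mod 10).

(⟸) Conversely, suppose r³ ≡ 5 (mod 10). The only residue r in {0, …, 9} with r³ ≡ 5 (mod 10) is r = 5, so r ≡ 5 (mod 10).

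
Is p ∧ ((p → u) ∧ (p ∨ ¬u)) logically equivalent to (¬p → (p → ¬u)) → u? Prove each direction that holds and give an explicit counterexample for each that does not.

(⇒) holds; (⇐) fails.

(←) This fails. Under p = F, u = T, the left side is false but the right side is true.

(→) Assume the antecedent. If p is true, the antecedent forces (p = T, u = T), and (¬p → (p → ¬u)) → u holds there. If p is false, the antecedent cannot hold. Either way (¬p → (p → ¬u)) → u holds.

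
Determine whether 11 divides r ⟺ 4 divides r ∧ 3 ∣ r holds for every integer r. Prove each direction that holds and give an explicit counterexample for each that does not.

(⇒) fails and (⇐) fails.

Forward direction. This fails: take r = 11. Certainly 11 ∣ 11, but 4 ∤ 11.

Converse. This fails: take r = 12. Both 4 ∣ 12 and 3 ∣ 12, yet 12 is not a multiple of 11 (since 12 = 1·11 + 1), so 11 ∤ 12.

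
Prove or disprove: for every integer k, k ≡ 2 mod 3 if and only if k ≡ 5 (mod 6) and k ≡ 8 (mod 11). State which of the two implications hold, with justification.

(⇒) fails; (⇐) holds.

(⇒) This fails: k = 2 gives 2 ≡ 2 (mod 3) but 2 ≡ 2 (mod 6), so the conjunction on the right does not hold.

(⇐) Conversely, if k ≡ 5 (mod 6) and k ≡ 8 (mod 11), then by the Chinese remainder theorem k ≡ 41 (mod 66). Since 41 ≡ 2 (mod 3) and 3 ∣ 66, we get k ≡ 2 (mod 3).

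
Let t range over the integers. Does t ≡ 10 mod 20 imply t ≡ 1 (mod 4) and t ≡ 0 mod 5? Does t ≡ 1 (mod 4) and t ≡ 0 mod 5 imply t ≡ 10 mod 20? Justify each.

Neither direction holds.

(⟹) This fails: t = 10 gives 10 ≡ 10 (mod 20) but 10 ≡ 2 (mod 4), so the conjunction on the right does not hold.

(⟸) This fails: t = 5 satisfies both congruences on the right (5 ≡ 1 mod 4 and 5 ≡ 0 mod 5) yet 5 ≡ 5 (mod 20), not 10.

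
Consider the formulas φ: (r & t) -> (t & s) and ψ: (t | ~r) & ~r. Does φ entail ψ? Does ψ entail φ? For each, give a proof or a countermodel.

[⇒] This fails. Under t = F, r = T, s = F, the left side is true but the right side is false.

[⇐] Assume the antecedent. If t is true, the antecedent forces (t = T, r = F, s = F) or (t = T, r = F, s = T), and (r & t) -> (t & s) holds there. If t is false, (r & t) -> (t & s) reduces to true regardless of the other variables. Either way (r & t) -> (t & s) holds.

The forward direction fails; the converse holds.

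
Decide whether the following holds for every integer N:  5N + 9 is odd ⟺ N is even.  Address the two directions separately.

The biconditional holds.

[⇒] Suppose 5N + 9 is odd. Since 5 is odd, 5N and N have the same parity, so 5N + 9 ≡ N + 9 (mod 2). As 9 is odd, 5N + 9 is odd exactly when N is even. Thus N is even.

[⇐] Conversely, suppose N is even; write N = 2j. Then 5N + 9 = 5·(2j) + 9 = 2·5j + 9, which is odd.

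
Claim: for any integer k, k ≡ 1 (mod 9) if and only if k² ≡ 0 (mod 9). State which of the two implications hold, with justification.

[⇒] This fails: take k = 1. Then 1 ≡ 1 (mod 9), but 1² = 1 ≡ 1 (mod 9), not 0.

[⇐] This fails: take k = 0. Then 0² = 0 ≡ 0 (mod 9), yet 0 ≡ 0 (mod 9), not 1.

Both directions fail.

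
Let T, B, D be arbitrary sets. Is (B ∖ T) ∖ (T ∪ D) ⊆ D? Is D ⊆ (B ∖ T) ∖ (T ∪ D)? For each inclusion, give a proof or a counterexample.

Both inclusions fail.

Forward inclusion. This inclusion fails. Take T = ∅, B = {1}, D = ∅; then 1 ∈ (B ∖ T) ∖ (T ∪ D) but 1 ∉ D.

Reverse inclusion. This inclusion fails. Take T = ∅, B = ∅, D = {1}; then 1 ∈ D but 1 ∉ (B ∖ T) ∖ (T ∪ D).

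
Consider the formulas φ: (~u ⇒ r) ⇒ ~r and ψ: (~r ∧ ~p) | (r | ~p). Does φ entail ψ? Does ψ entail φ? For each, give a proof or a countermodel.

Neither direction holds.

[⇒] This fails. Under u = F, r = F, p = T, the left side is true but the right side is false.

[⇐] This fails. Under u = F, r = T, p = F, the left side is false but the right side is true.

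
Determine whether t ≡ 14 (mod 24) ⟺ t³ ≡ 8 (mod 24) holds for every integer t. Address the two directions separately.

(⟹) Suppose t ≡ 14 (mod 24). Write t = 24j + 14. Then (24j + 14)³ = 13824j³ + 24192j² + 14112j + 2744 = 24(576j³ + 1008j² + 588j + 114) + 8, so t³ ≡ 8 (mod 24).

(⟸) This fails: take t = 2. Then 2³ = 8 ≡ 8 (mod 24), yet 2 ≡ 2 (mod 24), not 14.

The forward direction holds; the converse fails.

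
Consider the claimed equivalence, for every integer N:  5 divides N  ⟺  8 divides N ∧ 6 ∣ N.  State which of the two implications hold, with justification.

(⇒) fails and (⇐) fails.

(⟹) This fails: take N = 5. Certainly 5 ∣ 5, but 8 ∤ 5.

(⟸) This fails: take N = 24. Both 8 ∣ 24 and 6 ∣ 24, yet 24 is not a multiple of 5 (since 24 = 4·5 + 4), so 5 ∤ 24.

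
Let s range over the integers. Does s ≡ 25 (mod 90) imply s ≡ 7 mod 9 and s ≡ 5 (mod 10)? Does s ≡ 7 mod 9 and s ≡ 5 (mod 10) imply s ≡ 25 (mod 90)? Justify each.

The biconditional holds.

(⟸) If s ≡ 7 (mod 9) and s ≡ 5 (mod 10), then by the Chinese remainder theorem s ≡ 25 (mod 90). This is exactly s ≡ 25 (mod 90).

(⟹) Suppose s ≡ 25 (mod 90); write s = 90j + 25. Since 9 ∣ 90, reducing mod 9 gives s ≡ 25 ≡ 7 (mod 9); since 10 ∣ 90, reducing mod 10 gives s ≡ 25 ≡ 5 (mod 10).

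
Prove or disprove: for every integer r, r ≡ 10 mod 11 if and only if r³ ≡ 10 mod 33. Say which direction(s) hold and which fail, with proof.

(⟹) This fails: take r = 21. Then 21 ≡ 10 (mod 11), but 21³ = 9261 ≡ 21 (mod 33), not 10.

(⟸) Conversely, the residues r modulo 33 with r³ ≡ 10 (mod 33) are exactly {10}, and each is ≡ 10 (mod 11).

Not equivalent: only (⇐) holds.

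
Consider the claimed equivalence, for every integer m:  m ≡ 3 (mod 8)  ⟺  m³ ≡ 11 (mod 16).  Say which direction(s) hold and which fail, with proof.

The forward direction fails; the converse holds.

(⇒) This fails: take m = 11. Then 11 ≡ 3 (mod 8), but 11³ = 1331 ≡ 3 (mod 16), not 11.

(⇐) Conversely, the residues r modulo 16 with r³ ≡ 11 (mod 16) are exactly {3}, and each is ≡ 3 (mod 8).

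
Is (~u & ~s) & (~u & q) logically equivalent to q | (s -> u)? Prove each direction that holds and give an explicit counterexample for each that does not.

Only the forward direction holds.

(⇐) This fails. Under u = F, q = F, s = F, the left side is false but the right side is true.

(⇒) Assume the antecedent. If u is true, the antecedent cannot hold. If u is false, the antecedent forces (u = F, q = T, s = F), and q | (s -> u) holds there. Either way q | (s -> u) holds.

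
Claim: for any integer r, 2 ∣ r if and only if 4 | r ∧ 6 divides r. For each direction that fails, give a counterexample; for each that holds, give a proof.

Only the converse holds.

Forward direction. This fails: take r = 2. Certainly 2 ∣ 2, but 4 ∤ 2.

Converse. Suppose 4 ∣ r and 6 ∣ r. Any common multiple of 4 and 6 is a multiple of their lcm; here lcm(4, 6) = 4·6/gcd(4, 6) = 24/2 = 12, so 12 ∣ r. Since 2 ∣ 12, it follows that 2 ∣ r.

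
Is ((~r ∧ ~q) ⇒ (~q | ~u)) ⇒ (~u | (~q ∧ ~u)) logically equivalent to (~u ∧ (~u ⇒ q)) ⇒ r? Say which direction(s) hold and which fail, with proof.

(⇒) fails and (⇐) fails.

(→) This fails. Under u = F, r = F, q = T, the left side is true but the right side is false.

(←) This fails. Under u = T, r = F, q = F, the left side is false but the right side is true.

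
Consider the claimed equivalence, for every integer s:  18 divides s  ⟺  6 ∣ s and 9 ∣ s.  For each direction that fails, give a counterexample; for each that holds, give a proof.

Both directions hold.

Forward direction. If 18 ∣ s, write s = 18q. Since 18 = 3·6, s = 6·(3q), so 6 ∣ s; and since 18 = 2·9, s = 9·(2q), so 9 ∣ s.

Converse. Suppose 6 ∣ s and 9 ∣ s. Any common multiple of 6 and 9 is a multiple of their lcm; here lcm(6, 9) = 6·9/gcd(6, 9) = 54/3 = 18, so 18 ∣ s.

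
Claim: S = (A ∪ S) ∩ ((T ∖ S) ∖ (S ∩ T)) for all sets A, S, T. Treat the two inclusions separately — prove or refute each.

(⟹) This inclusion fails. Take A = ∅, S = {1}, T = ∅; then 1 ∈ S but 1 ∉ (A ∪ S) ∩ ((T ∖ S) ∖ (S ∩ T)).

(⟸) This inclusion fails. Take A = {1}, S = ∅, T = {1}; then 1 ∈ (A ∪ S) ∩ ((T ∖ S) ∖ (S ∩ T)) but 1 ∉ S.

Neither inclusion holds.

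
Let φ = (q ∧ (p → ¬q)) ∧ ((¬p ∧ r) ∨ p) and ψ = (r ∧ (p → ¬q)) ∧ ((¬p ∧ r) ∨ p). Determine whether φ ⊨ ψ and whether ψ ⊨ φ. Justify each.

Not equivalent: only (⇒) holds.

(⟹) Assume the antecedent. If r is true, the antecedent forces (r = T, q = T, p = F), and the consequent holds there. If r is false, the antecedent cannot hold. Either way the consequent holds.

(⟸) This fails. Under r = T, q = F, p = F, the left side is false but the right side is true.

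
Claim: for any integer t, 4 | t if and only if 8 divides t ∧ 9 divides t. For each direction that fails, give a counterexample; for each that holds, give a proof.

(⟹) This fails: take t = 4. Certainly 4 ∣ 4, but 8 ∤ 4.

(⟸) Suppose 8 ∣ t and 9 ∣ t. Any common multiple of 8 and 9 is a multiple of their lcm; here gcd(8, 9) = 1, so lcm(8, 9) = 8·9 = 72, so 72 ∣ t. Since 4 ∣ 72, it follows that 4 ∣ t.

The forward direction fails; the converse holds.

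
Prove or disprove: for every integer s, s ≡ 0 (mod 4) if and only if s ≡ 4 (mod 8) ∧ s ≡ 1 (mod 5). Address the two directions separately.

(⇒) fails; (⇐) holds.

[⇒] This fails: s = 0 gives 0 ≡ 0 (mod 4) but 0 ≡ 0 (mod 8), so the conjunction on the right does not hold.

[⇐] Conversely, if s ≡ 4 (mod 8) and s ≡ 1 (mod 5), then by the Chinese remainder theorem s ≡ 36 (mod 40). Since 36 ≡ 0 (mod 4) and 4 ∣ 40, we get s ≡ 0 (mod 4).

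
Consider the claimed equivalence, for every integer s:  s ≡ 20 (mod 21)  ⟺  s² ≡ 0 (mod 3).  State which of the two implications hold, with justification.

(⟹) This fails: take s = 20. Then 20 ≡ 20 (mod 21), but 20² = 400 ≡ 1 (mod 3), not 0.

(⟸) This fails: take s = 0. Then 0² = 0 ≡ 0 (mod 3), yet 0 ≡ 0 (mod 21), not 20.

Both directions fail.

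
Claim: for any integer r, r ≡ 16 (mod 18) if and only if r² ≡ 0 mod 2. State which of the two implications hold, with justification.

Forward direction. Suppose r ≡ 16 (mod 18). Then r² ≡ 16² = 256 (mod 18), and since 2 ∣ 18, also r² ≡ 0 (mod 2).

Converse. This fails: take r = 0. Then 0² = 0 ≡ 0 (mod 2), yet 0 ≡ 0 (mod 18), not 16.

Only the forward direction holds.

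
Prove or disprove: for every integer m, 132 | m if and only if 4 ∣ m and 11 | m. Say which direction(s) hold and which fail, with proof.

[⇒] If 132 ∣ m, write m = 132q. Since 132 = 33·4, m = 4·(33q), so 4 ∣ m; and since 132 = 12·11, m = 11·(12q), so 11 ∣ m.

[⇐] This fails: take m = 44. Both 4 ∣ 44 and 11 ∣ 44, yet 44 is not a multiple of 132 (since 44 = 0·132 + 44), so 132 ∤ 44.

(⇒) holds; (⇐) fails.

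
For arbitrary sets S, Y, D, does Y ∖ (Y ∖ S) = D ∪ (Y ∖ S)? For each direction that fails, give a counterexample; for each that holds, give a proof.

(⊆) This inclusion fails. Take S = {1}, Y = {1}, D = ∅; then 1 ∈ Y ∖ (Y ∖ S) but 1 ∉ D ∪ (Y ∖ S).

(⊇) This inclusion fails. Take S = ∅, Y = {1}, D = ∅; then 1 ∈ D ∪ (Y ∖ S) but 1 ∉ Y ∖ (Y ∖ S).

(⊆) fails and (⊇) fails.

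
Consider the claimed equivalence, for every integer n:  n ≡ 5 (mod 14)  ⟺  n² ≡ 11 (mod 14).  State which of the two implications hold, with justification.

(⇒) Suppose n ≡ 5 (mod 14). Write n = 14j + 5. Then (14j + 5)² = 196j² + 140j + 25 = 14(14j² + 10j + 1) + 11, so n² ≡ 11 (mod 14).

(⇐) This fails: take n = 9. Then 9² = 81 ≡ 11 (mod 14), yet 9 ≡ 9 (mod 14), not 5.

Not equivalent: only (⇒) holds.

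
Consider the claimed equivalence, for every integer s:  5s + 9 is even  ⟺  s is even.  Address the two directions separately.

Neither direction holds.

(⇒) This fails: s = 5 gives 5s + 9 = 34, which is even, but 5 is odd, not even.

(⇐) This also fails: s = 0 is even, but 5s + 9 = 9 is odd, not even.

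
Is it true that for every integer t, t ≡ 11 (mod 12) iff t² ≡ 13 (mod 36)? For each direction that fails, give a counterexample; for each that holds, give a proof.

Neither direction holds.

(⇒) This fails: take t = 23. Then 23 ≡ 11 (mod 12), but 23² = 529 ≡ 25 (mod 36), not 13.

(⇐) This fails: take t = 7. Then 7² = 49 ≡ 13 (mod 36), yet 7 ≡ 7 (mod 12), not 11.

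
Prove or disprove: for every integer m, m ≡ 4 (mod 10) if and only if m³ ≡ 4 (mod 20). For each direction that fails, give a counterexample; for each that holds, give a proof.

(⇒) Suppose m ≡ 4 (mod 10). Working modulo 20, m ∈ {4, 14}; for each such r, r³ ≡ 4 (mod 20).

(⇐) Conversely, the residues r modulo 20 with r³ ≡ 4 (mod 20) are exactly {4, 14}, and each is ≡ 4 (mod 10).

Equivalent; both directions hold.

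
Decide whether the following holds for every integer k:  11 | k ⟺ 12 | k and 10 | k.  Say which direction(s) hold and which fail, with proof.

(→) This fails: take k = 11. Certainly 11 ∣ 11, but 12 ∤ 11.

(←) This fails: take k = 60. Both 12 ∣ 60 and 10 ∣ 60, yet 60 is not a multiple of 11 (since 60 = 5·11 + 5), so 11 ∤ 60.

Both directions fail.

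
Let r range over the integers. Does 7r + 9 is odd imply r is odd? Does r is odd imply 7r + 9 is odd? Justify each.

(→) This fails: r = 0 gives 7r + 9 = 9, which is odd, but 0 is even, not odd.

(←) This also fails: r = 1 is odd, but 7r + 9 = 16 is even, not odd.

Neither direction holds.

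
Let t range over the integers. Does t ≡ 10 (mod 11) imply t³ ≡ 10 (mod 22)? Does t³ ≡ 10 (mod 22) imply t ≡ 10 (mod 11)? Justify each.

(⟹) This fails: take t = 21. Then 21 ≡ 10 (mod 11), but 21³ = 9261 ≡ 21 (mod 22), not 10.

(⟸) Conversely, the residues r modulo 22 with r³ ≡ 10 (mod 22) are exactly {10}, and each is ≡ 10 (mod 11).

Only the converse holds.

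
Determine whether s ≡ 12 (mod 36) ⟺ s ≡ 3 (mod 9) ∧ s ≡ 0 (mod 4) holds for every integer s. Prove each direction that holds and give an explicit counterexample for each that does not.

Both implications hold.

(⟹) Suppose s ≡ 12 (mod 36); write s = 36j + 12. Since 9 ∣ 36, reducing mod 9 gives s ≡ 12 ≡ 3 (mod 9); since 4 ∣ 36, reducing mod 4 gives s ≡ 12 ≡ 0 (mod 4).

(⟸) Conversely, if s ≡ 3 (mod 9) and s ≡ 0 (mod 4), then by the Chinese remainder theorem s ≡ 12 (mod 36). This is exactly s ≡ 12 (mod 36).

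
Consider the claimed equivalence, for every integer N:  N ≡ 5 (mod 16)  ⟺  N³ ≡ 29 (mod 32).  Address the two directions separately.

(⟹) This fails: take N = 21. Then 21 ≡ 5 (mod 16), but 21³ = 9261 ≡ 13 (mod 32), not 29.

(⟸) Conversely, the residues r modulo 32 with r³ ≡ 29 (mod 32) are exactly {5}, and each is ≡ 5 (mod 16).

Not equivalent: only (⇐) holds.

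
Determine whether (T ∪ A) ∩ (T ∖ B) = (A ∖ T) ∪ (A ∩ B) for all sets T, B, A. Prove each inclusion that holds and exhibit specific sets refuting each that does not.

(⟹) This inclusion fails. Take T = {1}, B = ∅, A = ∅; then 1 ∈ (T ∪ A) ∩ (T ∖ B) but 1 ∉ (A ∖ T) ∪ (A ∩ B).

(⟸) This inclusion fails. Take T = ∅, B = ∅, A = {1}; then 1 ∈ (A ∖ T) ∪ (A ∩ B) but 1 ∉ (T ∪ A) ∩ (T ∖ B).

(⊆) fails and (⊇) fails.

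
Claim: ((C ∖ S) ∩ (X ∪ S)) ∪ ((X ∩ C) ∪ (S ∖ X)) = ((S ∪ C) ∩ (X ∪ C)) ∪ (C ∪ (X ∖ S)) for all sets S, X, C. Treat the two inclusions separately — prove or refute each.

Neither inclusion holds.

Forward inclusion. This inclusion fails. Take S = {1}, X = ∅, C = ∅; then 1 ∈ ((C ∖ S) ∩ (X ∪ S)) ∪ ((X ∩ C) ∪ (S ∖ X)) but 1 ∉ ((S ∪ C) ∩ (X ∪ C)) ∪ (C ∪ (X ∖ S)).

Reverse inclusion. This inclusion fails. Take S = ∅, X = {1}, C = ∅; then 1 ∈ ((S ∪ C) ∩ (X ∪ C)) ∪ (C ∪ (X ∖ S)) but 1 ∉ ((C ∖ S) ∩ (X ∪ S)) ∪ ((X ∩ C) ∪ (S ∖ X)).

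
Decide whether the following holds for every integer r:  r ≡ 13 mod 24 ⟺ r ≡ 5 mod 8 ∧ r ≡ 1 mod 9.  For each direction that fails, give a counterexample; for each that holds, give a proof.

Forward direction. This fails: r = 61 gives 61 ≡ 13 (mod 24) but 61 ≡ 7 (mod 9), so the conjunction on the right does not hold.

Converse. If r ≡ 5 (mod 8) and r ≡ 1 (mod 9), then by the Chinese remainder theorem r ≡ 37 (mod 72). Since 37 ≡ 13 (mod 24) and 24 ∣ 72, we get r ≡ 13 (mod 24).

Only the reverse direction holds.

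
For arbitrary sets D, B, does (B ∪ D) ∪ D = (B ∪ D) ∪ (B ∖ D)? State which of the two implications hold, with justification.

Both inclusions hold; the sets are equal.

(⊇) Let x ∈ (B ∪ D) ∪ (B ∖ D). Then either x ∈ D and x ∉ B; or x ∈ B and x ∉ D; or x ∈ D ∩ B. In each case x ∈ (B ∪ D) ∪ D, so (B ∪ D) ∪ (B ∖ D) ⊆ (B ∪ D) ∪ D.

(⊆) Let x ∈ (B ∪ D) ∪ D. Then either x ∈ D and x ∉ B; or x ∈ B and x ∉ D; or x ∈ D ∩ B. In each case x ∈ (B ∪ D) ∪ (B ∖ D), so (B ∪ D) ∪ D ⊆ (B ∪ D) ∪ (B ∖ D).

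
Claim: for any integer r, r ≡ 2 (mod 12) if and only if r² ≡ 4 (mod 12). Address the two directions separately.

(⟹) Suppose r ≡ 2 (mod 12). Write r = 12j + 2. Then (12j + 2)² = 144j² + 48j + 4 = 12(12j² + 4j) + 4, so r² ≡ 4 (mod 12).

(⟸) This fails: take r = 4. Then 4² = 16 ≡ 4 (mod 12), yet 4 ≡ 4 (mod 12), not 2.

The forward direction holds; the converse fails.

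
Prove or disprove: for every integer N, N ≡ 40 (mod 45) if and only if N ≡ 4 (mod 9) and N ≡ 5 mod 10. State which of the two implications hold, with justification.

The forward direction fails; the converse holds.

Forward direction. This fails: N = 40 gives 40 ≡ 40 (mod 45) but 40 ≡ 0 (mod 10), so the conjunction on the right does not hold.

Converse. If N ≡ 4 (mod 9) and N ≡ 5 (mod 10), then by the Chinese remainder theorem N ≡ 85 (mod 90). Since 85 ≡ 40 (mod 45) and 45 ∣ 90, we get N ≡ 40 (mod 45).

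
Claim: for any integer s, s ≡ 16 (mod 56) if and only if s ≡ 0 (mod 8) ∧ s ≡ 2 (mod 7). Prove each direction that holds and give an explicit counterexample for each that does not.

Both directions hold.

(⇐) If s ≡ 0 (mod 8) and s ≡ 2 (mod 7), then by the Chinese remainder theorem s ≡ 16 (mod 56). This is exactly s ≡ 16 (mod 56).

(⇒) Suppose s ≡ 16 (mod 56); write s = 56j + 16. Since 8 ∣ 56, reducing mod 8 gives s ≡ 16 ≡ 0 (mod 8); since 7 ∣ 56, reducing mod 7 gives s ≡ 16 ≡ 2 (mod 7).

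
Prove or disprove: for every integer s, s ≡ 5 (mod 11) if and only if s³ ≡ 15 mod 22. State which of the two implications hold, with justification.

The forward direction fails; the converse holds.

(⟹) This fails: take s = 16. Then 16 ≡ 5 (mod 11), but 16³ = 4096 ≡ 4 (mod 22), not 15.

(⟸) Conversely, the residues r modulo 22 with r³ ≡ 15 (mod 22) are exactly {5}, and each is ≡ 5 (mod 11).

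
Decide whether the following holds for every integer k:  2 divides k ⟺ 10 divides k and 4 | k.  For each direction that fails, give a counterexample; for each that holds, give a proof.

(⇒) fails; (⇐) holds.

Forward direction. This fails: take k = 2. Certainly 2 ∣ 2, but 10 ∤ 2.

Converse. Suppose 10 ∣ k and 4 ∣ k. Any common multiple of 10 and 4 is a multiple of their lcm; here lcm(10, 4) = 10·4/gcd(10, 4) = 40/2 = 20, so 20 ∣ k. Since 2 ∣ 20, it follows that 2 ∣ k.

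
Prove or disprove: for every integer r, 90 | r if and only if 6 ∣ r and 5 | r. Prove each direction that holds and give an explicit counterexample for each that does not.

(⇒) holds; (⇐) fails.

(⇒) If 90 ∣ r, write r = 90q. Since 90 = 15·6, r = 6·(15q), so 6 ∣ r; and since 90 = 18·5, r = 5·(18q), so 5 ∣ r.

(⇐) This fails: take r = 30. Both 6 ∣ 30 and 5 ∣ 30, yet 30 is not a multiple of 90 (since 30 = 0·90 + 30), so 90 ∤ 30.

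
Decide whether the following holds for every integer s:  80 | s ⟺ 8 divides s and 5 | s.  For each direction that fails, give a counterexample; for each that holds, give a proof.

[⇐] This fails: take s = 40. Both 8 ∣ 40 and 5 ∣ 40, yet 40 is not a multiple of 80 (since 40 = 0·80 + 40), so 80 ∤ 40.

[⇒] If 80 ∣ s, write s = 80q. Since 80 = 10·8, s = 8·(10q), so 8 ∣ s; and since 80 = 16·5, s = 5·(16q), so 5 ∣ s.

The forward direction holds; the converse fails.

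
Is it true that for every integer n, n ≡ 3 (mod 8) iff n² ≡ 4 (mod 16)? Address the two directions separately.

Forward direction. This fails: take n = 3. Then 3 ≡ 3 (mod 8), but 3² = 9 ≡ 9 (mod 16), not 4.

Converse. This fails: take n = 2. Then 2² = 4 ≡ 4 (mod 16), yet 2 ≡ 2 (mod 8), not 3.

Neither direction holds.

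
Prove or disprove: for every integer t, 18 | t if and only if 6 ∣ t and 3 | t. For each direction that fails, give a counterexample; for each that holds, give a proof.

Not equivalent: only (⇒) holds.

(⇒) If 18 ∣ t, write t = 18q. Since 18 = 3·6, t = 6·(3q), so 6 ∣ t; and since 18 = 6·3, t = 3·(6q), so 3 ∣ t.

(⇐) This fails: take t = 6. Both 6 ∣ 6 and 3 ∣ 6, yet 6 is not a multiple of 18 (since 6 = 0·18 + 6), so 18 ∤ 6.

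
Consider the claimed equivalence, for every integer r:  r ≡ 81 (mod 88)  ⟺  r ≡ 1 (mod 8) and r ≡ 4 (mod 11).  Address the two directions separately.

(⇒) Suppose r ≡ 81 (mod 88); write r = 88j + 81. Since 8 ∣ 88, reducing mod 8 gives r ≡ 81 ≡ 1 (mod 8); since 11 ∣ 88, reducing mod 11 gives r ≡ 81 ≡ 4 (mod 11).

(⇐) Conversely, if r ≡ 1 (mod 8) and r ≡ 4 (mod 11), then by the Chinese remainder theorem r ≡ 81 (mod 88). This is exactly r ≡ 81 (mod 88).

The biconditional holds.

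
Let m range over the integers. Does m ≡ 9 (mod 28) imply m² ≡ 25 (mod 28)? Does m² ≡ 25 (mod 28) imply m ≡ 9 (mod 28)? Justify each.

(←) This fails: take m = 5. Then 5² = 25 ≡ 25 (mod 28), yet 5 ≡ 5 (mod 28), not 9.

(→) Suppose m ≡ 9 (mod 28). Write m = 28j + 9. Then (28j + 9)² = 784j² + 504j + 81 = 28(28j² + 18j + 2) + 25, so m² ≡ 25 (mod 28).

(⇒) holds; (⇐) fails.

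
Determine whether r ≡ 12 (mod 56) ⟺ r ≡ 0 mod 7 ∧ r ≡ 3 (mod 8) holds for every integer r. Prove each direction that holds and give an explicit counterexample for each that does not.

(⟹) This fails: r = 12 gives 12 ≡ 12 (mod 56) but 12 ≡ 5 (mod 7), so the conjunction on the right does not hold.

(⟸) This fails: r = 35 satisfies both congruences on the right (35 ≡ 0 mod 7 and 35 ≡ 3 mod 8) yet 35 ≡ 35 (mod 56), not 12.

Both directions fail.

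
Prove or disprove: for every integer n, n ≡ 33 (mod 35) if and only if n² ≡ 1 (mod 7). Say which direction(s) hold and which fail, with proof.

[⇒] This fails: take n = 33. Then 33 ≡ 33 (mod 35), but 33² = 1089 ≡ 4 (mod 7), not 1.

[⇐] This fails: take n = 1. Then 1² = 1 ≡ 1 (mod 7), yet 1 ≡ 1 (mod 35), not 33.

Both directions fail.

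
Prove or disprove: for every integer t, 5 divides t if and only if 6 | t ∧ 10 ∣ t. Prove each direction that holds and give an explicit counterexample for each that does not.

Forward direction. This fails: take t = 5. Certainly 5 ∣ 5, but 6 ∤ 5.

Converse. Suppose 6 ∣ t and 10 ∣ t. Any common multiple of 6 and 10 is a multiple of their lcm; here lcm(6, 10) = 6·10/gcd(6, 10) = 60/2 = 30, so 30 ∣ t. Since 5 ∣ 30, it follows that 5 ∣ t.

Not equivalent: only (⇐) holds.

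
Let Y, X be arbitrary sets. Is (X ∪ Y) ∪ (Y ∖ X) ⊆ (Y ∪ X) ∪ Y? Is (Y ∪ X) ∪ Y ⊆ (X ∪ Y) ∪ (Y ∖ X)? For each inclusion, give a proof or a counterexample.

(⊆) Let x ∈ (X ∪ Y) ∪ (Y ∖ X). Then either x ∈ Y and x ∉ X; or x ∈ X and x ∉ Y; or x ∈ Y ∩ X. In each case x ∈ (Y ∪ X) ∪ Y, so (X ∪ Y) ∪ (Y ∖ X) ⊆ (Y ∪ X) ∪ Y.

(⊇) Let x ∈ (Y ∪ X) ∪ Y. Then either x ∈ Y and x ∉ X; or x ∈ X and x ∉ Y; or x ∈ Y ∩ X. In each case x ∈ (X ∪ Y) ∪ (Y ∖ X), so (Y ∪ X) ∪ Y ⊆ (X ∪ Y) ∪ (Y ∖ X).

The two sets are equal.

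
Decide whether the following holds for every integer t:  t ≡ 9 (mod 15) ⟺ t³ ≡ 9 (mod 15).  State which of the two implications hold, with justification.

(⟹) Suppose t ≡ 9 (mod 15). Write t = 15j + 9. Then (15j + 9)³ = 3375j³ + 6075j² + 3645j + 729 = 15(225j³ + 405j² + 243j + 48) + 9, so t³ ≡ 9 (mod 15).

(⟸) Conversely, suppose t³ ≡ 9 (mod 15). The only residue r in {0, …, 14} with r³ ≡ 9 (mod 15) is r = 9, so t ≡ 9 (mod 15).

Both directions hold.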